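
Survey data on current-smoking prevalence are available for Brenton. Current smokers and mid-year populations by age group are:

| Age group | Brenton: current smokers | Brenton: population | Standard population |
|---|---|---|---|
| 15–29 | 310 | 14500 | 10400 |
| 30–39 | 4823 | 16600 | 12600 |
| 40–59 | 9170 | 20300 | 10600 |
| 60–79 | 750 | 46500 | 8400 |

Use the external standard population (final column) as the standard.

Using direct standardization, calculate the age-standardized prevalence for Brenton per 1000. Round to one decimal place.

209.7

Age-specific rates per 1000 for Brenton: 21.379, 290.542, 451.724, 16.129.
Standard total = 42000; weights = 0.2476, 0.3000, 0.2524, 0.2000.
Standardized rate: 0.2476×21.379 + 0.3000×290.542 + 0.2524×451.724 + 0.2000×16.129 = 209.6889 per 1000.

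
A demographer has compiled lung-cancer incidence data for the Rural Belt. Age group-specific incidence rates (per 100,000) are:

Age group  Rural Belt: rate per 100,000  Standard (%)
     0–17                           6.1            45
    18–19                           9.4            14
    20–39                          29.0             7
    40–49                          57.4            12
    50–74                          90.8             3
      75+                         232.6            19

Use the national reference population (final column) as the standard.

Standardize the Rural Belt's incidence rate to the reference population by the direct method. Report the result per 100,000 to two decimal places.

59.90

Standard weights: 0.45, 0.14, 0.07, 0.12, 0.03, 0.19.
Standardized rate: 0.4500×6.1 + 0.1400×9.4 + 0.0700×29.0 + 0.1200×57.4 + 0.0300×90.8 + 0.1900×232.6 = 59.8970 per 100,000.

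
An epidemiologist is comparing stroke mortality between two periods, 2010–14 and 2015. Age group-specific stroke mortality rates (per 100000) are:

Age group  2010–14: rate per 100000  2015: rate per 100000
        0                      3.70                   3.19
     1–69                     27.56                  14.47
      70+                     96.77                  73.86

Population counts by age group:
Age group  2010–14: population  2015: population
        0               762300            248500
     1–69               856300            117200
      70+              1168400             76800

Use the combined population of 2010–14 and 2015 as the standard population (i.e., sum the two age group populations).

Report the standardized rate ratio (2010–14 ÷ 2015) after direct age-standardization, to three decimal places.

Combined standard total = 3229500; weights = 0.3130, 0.3014, 0.3856.
2010–14: 0.3130×3.70 + 0.3014×27.56 + 0.3856×96.77 = 46.7774 per 100000.
2015: 0.3130×3.19 + 0.3014×14.47 + 0.3856×73.86 = 33.8385 per 100000.
Ratio = 46.7774 ÷ 33.8385 = 1.38237.

1.382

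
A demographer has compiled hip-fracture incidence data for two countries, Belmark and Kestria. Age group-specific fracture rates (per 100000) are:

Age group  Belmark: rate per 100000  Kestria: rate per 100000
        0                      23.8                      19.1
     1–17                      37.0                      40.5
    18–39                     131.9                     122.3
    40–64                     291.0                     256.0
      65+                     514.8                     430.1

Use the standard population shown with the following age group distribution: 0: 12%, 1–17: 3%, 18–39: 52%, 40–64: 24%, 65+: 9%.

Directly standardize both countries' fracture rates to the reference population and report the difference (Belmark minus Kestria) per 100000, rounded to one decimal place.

21.5

Standard weights: 0.12, 0.03, 0.52, 0.24, 0.09.
Belmark: 0.1200×23.8 + 0.0300×37.0 + 0.5200×131.9 + 0.2400×291.0 + 0.0900×514.8 = 188.7260 per 100000.
Kestria: 0.1200×19.1 + 0.0300×40.5 + 0.5200×122.3 + 0.2400×256.0 + 0.0900×430.1 = 167.2520 per 100000.
Difference = 188.7260 − 167.2520 = 21.4740.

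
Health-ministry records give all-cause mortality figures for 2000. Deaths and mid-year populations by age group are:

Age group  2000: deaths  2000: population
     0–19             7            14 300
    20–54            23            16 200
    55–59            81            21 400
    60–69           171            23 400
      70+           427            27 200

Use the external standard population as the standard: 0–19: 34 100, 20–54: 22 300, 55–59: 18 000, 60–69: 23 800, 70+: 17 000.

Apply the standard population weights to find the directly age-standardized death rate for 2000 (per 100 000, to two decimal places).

483.75

Age-specific rates per 100 000 for 2000: 48.95, 141.98, 378.50, 730.77, 1569.85.
Standard total = 115 200; weights = 0.2960, 0.1936, 0.1562, 0.2066, 0.1476.
Standardized rate: 0.2960×48.95 + 0.1936×141.98 + 0.1562×378.50 + 0.2066×730.77 + 0.1476×1569.85 = 483.7515 per 100 000.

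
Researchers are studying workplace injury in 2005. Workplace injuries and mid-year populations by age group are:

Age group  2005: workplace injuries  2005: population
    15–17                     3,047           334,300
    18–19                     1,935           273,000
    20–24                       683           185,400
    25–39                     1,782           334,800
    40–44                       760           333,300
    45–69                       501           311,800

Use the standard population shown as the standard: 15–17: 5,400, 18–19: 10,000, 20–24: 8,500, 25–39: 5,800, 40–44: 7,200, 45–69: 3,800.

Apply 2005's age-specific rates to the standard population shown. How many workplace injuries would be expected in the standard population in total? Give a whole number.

205

Age-specific rates per 10,000 for 2005: 91.15, 70.88, 36.84, 53.23, 22.80, 16.07.
Expected workplace injuries = Σ (standard pop × age-specific rate ÷ 10,000)
= 5,400×91.15/10,000 + 10,000×70.88/10,000 + 8,500×36.84/10,000 + 5,800×53.23/10,000 + 7,200×22.80/10,000 + 3,800×16.07/10,000
= 49.22 + 70.88 + 31.31 + 30.87 + 16.42 + 6.11 = 204.81.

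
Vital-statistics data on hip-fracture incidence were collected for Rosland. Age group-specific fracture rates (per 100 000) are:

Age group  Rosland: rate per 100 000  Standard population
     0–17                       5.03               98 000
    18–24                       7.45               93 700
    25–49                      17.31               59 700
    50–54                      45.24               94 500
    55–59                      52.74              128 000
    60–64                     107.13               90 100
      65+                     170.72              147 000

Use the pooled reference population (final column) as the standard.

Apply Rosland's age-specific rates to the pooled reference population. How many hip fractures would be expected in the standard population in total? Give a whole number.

480

Expected hip fractures = Σ (standard pop × age-specific rate ÷ 100 000)
= 98 000×5.03/100 000 + 93 700×7.45/100 000 + 59 700×17.31/100 000 + 94 500×45.24/100 000 + 128 000×52.74/100 000 + 90 100×107.13/100 000 + 147 000×170.72/100 000
= 4.93 + 6.98 + 10.33 + 42.75 + 67.51 + 96.52 + 250.96 = 479.99.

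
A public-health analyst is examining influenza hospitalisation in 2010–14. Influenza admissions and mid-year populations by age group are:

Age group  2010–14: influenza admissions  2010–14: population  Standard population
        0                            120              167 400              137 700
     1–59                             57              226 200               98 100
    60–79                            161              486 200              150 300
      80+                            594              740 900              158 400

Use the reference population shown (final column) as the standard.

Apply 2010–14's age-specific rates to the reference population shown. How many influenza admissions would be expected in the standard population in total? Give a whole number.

300

Age-specific rates per 100 000 for 2010–14: 71.68, 25.20, 33.11, 80.17.
Expected influenza admissions = Σ (standard pop × age-specific rate ÷ 100 000)
= 137 700×71.68/100 000 + 98 100×25.20/100 000 + 150 300×33.11/100 000 + 158 400×80.17/100 000
= 98.71 + 24.72 + 49.77 + 126.99 = 300.19.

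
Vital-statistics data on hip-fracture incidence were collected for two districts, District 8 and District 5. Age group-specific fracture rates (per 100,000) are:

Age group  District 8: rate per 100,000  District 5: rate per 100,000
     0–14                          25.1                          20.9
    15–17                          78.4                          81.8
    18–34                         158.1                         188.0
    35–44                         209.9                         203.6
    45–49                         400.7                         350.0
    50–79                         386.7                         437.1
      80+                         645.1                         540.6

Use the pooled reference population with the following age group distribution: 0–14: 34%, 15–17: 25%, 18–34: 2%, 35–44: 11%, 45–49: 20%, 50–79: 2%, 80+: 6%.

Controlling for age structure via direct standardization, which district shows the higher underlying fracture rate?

District 8

Standard weights: 0.34, 0.25, 0.02, 0.11, 0.20, 0.02, 0.06.
District 8: 0.3400×25.1 + 0.2500×78.4 + 0.0200×158.1 + 0.1100×209.9 + 0.2000×400.7 + 0.0200×386.7 + 0.0600×645.1 = 180.9650 per 100,000.
District 5: 0.3400×20.9 + 0.2500×81.8 + 0.0200×188.0 + 0.1100×203.6 + 0.2000×350.0 + 0.0200×437.1 + 0.0600×540.6 = 164.8900 per 100,000.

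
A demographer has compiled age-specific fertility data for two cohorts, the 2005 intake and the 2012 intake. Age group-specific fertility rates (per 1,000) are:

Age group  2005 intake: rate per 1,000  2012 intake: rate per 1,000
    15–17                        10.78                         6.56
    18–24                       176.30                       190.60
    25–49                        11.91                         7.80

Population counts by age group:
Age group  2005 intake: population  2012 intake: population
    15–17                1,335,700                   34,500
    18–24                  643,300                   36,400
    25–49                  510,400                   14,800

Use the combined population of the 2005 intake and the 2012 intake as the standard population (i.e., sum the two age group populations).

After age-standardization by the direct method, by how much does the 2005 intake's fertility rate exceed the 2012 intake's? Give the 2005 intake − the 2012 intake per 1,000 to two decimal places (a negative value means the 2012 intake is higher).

-0.69

Combined standard total = 2,575,100; weights = 0.5321, 0.2640, 0.2040.
The 2005 intake: 0.5321×10.78 + 0.2640×176.30 + 0.2040×11.91 = 54.6996 per 1,000.
The 2012 intake: 0.5321×6.56 + 0.2640×190.60 + 0.2040×7.80 = 55.3904 per 1,000.
Difference = 54.6996 − 55.3904 = -0.6908.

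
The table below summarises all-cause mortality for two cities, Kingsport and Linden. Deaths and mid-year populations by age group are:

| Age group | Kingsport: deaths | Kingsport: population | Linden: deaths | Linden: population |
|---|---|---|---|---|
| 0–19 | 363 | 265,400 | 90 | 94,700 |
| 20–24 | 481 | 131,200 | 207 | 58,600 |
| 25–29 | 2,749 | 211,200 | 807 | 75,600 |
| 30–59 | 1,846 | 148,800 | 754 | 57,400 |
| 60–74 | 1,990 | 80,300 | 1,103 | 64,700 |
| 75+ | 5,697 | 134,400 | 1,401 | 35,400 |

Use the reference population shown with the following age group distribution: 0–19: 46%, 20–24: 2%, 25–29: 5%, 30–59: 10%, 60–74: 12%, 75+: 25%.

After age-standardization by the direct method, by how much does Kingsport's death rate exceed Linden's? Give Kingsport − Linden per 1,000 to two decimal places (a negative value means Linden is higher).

1.87

Age-specific rates per 1,000 for Kingsport: 1.368, 3.666, 13.016, 12.406, 24.782, 42.388.
For Linden: 0.950, 3.532, 10.675, 13.136, 17.048, 39.576.
Standard weights: 0.46, 0.02, 0.05, 0.10, 0.12, 0.25.
Kingsport: 0.4600×1.368 + 0.0200×3.666 + 0.0500×13.016 + 0.1000×12.406 + 0.1200×24.782 + 0.2500×42.388 = 16.1648 per 1,000.
Linden: 0.4600×0.950 + 0.0200×3.532 + 0.0500×10.675 + 0.1000×13.136 + 0.1200×17.048 + 0.2500×39.576 = 14.2950 per 1,000.
Difference = 16.1648 − 14.2950 = 1.8699.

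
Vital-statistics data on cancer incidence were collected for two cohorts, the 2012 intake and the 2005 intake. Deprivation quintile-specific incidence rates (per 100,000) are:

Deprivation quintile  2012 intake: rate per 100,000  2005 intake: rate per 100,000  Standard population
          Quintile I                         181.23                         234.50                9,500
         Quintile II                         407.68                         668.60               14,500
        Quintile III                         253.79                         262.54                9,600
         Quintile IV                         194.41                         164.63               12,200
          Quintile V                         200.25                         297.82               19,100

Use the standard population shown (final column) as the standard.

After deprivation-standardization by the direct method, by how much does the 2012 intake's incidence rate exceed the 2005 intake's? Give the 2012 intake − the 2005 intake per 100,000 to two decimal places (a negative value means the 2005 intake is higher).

-90.50

Standard total = 64,900; weights = 0.1464, 0.2234, 0.1479, 0.1880, 0.2943.
The 2012 intake: 0.1464×181.23 + 0.2234×407.68 + 0.1479×253.79 + 0.1880×194.41 + 0.2943×200.25 = 250.6318 per 100,000.
The 2005 intake: 0.1464×234.50 + 0.2234×668.60 + 0.1479×262.54 + 0.1880×164.63 + 0.2943×297.82 = 341.1353 per 100,000.
Difference = 250.6318 − 341.1353 = -90.5035.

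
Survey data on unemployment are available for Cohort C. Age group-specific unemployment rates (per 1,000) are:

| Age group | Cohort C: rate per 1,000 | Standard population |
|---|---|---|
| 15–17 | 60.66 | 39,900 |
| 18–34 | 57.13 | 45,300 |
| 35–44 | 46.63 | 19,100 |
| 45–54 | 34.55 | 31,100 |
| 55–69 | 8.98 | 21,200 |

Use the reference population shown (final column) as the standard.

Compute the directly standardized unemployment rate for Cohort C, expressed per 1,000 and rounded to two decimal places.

45.75

Standard total = 156,600; weights = 0.2548, 0.2893, 0.1220, 0.1986, 0.1354.
Standardized rate: 0.2548×60.66 + 0.2893×57.13 + 0.1220×46.63 + 0.1986×34.55 + 0.1354×8.98 = 45.7461 per 1,000.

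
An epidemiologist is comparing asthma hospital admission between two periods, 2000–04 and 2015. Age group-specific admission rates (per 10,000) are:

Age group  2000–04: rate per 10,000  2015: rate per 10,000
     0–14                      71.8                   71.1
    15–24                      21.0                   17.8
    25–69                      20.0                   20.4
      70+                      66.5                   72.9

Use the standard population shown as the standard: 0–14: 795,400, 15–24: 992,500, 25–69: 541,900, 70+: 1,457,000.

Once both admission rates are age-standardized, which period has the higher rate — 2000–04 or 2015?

Standard total = 3,786,800; weights = 0.2100, 0.2621, 0.1431, 0.3848.
2000–04: 0.2100×71.8 + 0.2621×21.0 + 0.1431×20.0 + 0.3848×66.5 = 49.0337 per 10,000.
2015: 0.2100×71.1 + 0.2621×17.8 + 0.1431×20.4 + 0.3848×72.9 = 50.5676 per 10,000.

2015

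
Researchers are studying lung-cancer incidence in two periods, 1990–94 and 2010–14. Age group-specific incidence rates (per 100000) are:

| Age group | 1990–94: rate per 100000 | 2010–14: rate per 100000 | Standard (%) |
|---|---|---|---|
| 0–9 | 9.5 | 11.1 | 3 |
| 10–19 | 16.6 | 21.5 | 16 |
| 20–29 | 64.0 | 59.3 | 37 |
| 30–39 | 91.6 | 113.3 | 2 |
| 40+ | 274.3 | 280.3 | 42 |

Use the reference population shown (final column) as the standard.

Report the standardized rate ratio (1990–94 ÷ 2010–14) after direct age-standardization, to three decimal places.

0.986

Standard weights: 0.03, 0.16, 0.37, 0.02, 0.42.
1990–94: 0.0300×9.5 + 0.1600×16.6 + 0.3700×64.0 + 0.0200×91.6 + 0.4200×274.3 = 143.6590 per 100000.
2010–14: 0.0300×11.1 + 0.1600×21.5 + 0.3700×59.3 + 0.0200×113.3 + 0.4200×280.3 = 145.7060 per 100000.
Ratio = 143.6590 ÷ 145.7060 = 0.98595.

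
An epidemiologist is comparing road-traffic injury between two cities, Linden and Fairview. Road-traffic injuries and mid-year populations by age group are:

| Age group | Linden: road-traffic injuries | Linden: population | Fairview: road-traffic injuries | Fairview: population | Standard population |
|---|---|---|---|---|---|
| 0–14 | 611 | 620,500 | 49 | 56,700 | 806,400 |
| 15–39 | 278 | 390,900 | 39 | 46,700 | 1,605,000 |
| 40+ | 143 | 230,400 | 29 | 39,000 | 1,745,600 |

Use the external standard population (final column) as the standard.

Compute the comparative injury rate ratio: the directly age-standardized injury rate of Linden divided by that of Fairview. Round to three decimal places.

0.905

Age-specific rates per 100,000 for Linden: 98.47, 71.12, 62.07.
For Fairview: 86.42, 83.51, 74.36.
Standard total = 4,157,000; weights = 0.1940, 0.3861, 0.4199.
Linden: 0.1940×98.47 + 0.3861×71.12 + 0.4199×62.07 = 72.6226 per 100,000.
Fairview: 0.1940×86.42 + 0.3861×83.51 + 0.4199×74.36 = 80.2325 per 100,000.
Ratio = 72.6226 ÷ 80.2325 = 0.90515.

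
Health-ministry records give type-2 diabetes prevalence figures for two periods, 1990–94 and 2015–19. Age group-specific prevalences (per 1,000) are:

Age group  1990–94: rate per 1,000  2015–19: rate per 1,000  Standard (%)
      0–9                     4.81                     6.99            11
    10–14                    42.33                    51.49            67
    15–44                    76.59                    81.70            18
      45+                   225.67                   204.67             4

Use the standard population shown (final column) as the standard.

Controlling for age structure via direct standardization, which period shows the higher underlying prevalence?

Standard weights: 0.11, 0.67, 0.18, 0.04.
1990–94: 0.1100×4.81 + 0.6700×42.33 + 0.1800×76.59 + 0.0400×225.67 = 51.7032 per 1,000.
2015–19: 0.1100×6.99 + 0.6700×51.49 + 0.1800×81.70 + 0.0400×204.67 = 58.1600 per 1,000.

2015–19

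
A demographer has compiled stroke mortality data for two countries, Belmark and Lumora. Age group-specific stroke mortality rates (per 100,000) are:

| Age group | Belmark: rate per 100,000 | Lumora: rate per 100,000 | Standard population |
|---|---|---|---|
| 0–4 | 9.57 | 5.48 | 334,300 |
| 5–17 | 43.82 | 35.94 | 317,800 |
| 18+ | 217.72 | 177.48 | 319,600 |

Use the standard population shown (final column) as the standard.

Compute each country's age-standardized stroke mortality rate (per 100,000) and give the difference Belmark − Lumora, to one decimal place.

Standard total = 971,700; weights = 0.3440, 0.3271, 0.3289.
Belmark: 0.3440×9.57 + 0.3271×43.82 + 0.3289×217.72 = 89.2339 per 100,000.
Lumora: 0.3440×5.48 + 0.3271×35.94 + 0.3289×177.48 = 72.0143 per 100,000.
Difference = 89.2339 − 72.0143 = 17.2196.

17.2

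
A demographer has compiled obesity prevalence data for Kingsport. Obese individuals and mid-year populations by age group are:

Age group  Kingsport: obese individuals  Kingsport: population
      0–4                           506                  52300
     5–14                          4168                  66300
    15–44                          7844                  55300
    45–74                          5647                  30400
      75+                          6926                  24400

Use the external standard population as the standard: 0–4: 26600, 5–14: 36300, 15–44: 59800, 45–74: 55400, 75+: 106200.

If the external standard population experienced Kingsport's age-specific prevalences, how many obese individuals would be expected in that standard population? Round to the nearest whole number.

51458

Age-specific rates per 1000 for Kingsport: 9.675, 62.866, 141.844, 185.757, 283.852.
Expected obese individuals = Σ (standard pop × age-specific rate ÷ 1000)
= 26600×9.675/1000 + 36300×62.866/1000 + 59800×141.844/1000 + 55400×185.757/1000 + 106200×283.852/1000
= 257.35 + 2282.03 + 8482.30 + 10290.91 + 30145.13 = 51457.73.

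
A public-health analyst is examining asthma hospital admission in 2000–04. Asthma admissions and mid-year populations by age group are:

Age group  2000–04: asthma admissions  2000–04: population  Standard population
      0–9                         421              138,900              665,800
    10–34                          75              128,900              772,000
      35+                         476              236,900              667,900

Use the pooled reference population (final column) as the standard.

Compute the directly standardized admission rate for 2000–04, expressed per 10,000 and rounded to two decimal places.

18.09

Age-specific rates per 10,000 for 2000–04: 30.31, 5.82, 20.09.
Standard total = 2,105,700; weights = 0.3162, 0.3666, 0.3172.
Standardized rate: 0.3162×30.31 + 0.3666×5.82 + 0.3172×20.09 = 18.0899 per 10,000.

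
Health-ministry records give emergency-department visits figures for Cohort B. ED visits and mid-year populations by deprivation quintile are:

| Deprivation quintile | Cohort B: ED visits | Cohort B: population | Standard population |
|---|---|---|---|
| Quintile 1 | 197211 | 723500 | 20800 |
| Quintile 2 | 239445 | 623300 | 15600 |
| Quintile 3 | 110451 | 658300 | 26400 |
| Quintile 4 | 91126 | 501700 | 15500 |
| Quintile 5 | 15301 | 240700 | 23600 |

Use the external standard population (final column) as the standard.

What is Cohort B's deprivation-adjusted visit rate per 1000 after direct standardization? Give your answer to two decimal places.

200.27

Deprivation-specific rates per 1000 for Cohort B: 272.579, 384.157, 167.782, 181.634, 63.569.
Standard total = 101900; weights = 0.2041, 0.1531, 0.2591, 0.1521, 0.2316.
Standardized rate: 0.2041×272.579 + 0.1531×384.157 + 0.2591×167.782 + 0.1521×181.634 + 0.2316×63.569 = 200.2699 per 1000.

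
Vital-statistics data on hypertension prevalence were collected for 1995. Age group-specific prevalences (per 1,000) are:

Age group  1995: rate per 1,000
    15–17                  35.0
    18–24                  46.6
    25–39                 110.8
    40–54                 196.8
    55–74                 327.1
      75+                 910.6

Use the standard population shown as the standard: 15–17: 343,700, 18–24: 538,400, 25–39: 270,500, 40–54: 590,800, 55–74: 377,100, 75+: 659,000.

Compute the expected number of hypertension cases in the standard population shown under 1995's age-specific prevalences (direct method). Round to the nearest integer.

Expected hypertension cases = Σ (standard pop × age-specific rate ÷ 1,000)
= 343,700×35.0/1,000 + 538,400×46.6/1,000 + 270,500×110.8/1,000 + 590,800×196.8/1,000 + 377,100×327.1/1,000 + 659,000×910.6/1,000
= 12029.50 + 25089.44 + 29971.40 + 116269.44 + 123349.41 + 600085.40 = 906794.59.

906795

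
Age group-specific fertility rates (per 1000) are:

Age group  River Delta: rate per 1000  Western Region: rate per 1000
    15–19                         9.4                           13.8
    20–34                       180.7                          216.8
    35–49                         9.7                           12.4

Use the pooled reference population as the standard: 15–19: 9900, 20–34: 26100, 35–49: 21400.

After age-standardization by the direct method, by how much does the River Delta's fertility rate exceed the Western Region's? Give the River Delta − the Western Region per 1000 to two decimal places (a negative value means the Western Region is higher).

Standard total = 57400; weights = 0.1725, 0.4547, 0.3728.
The River Delta: 0.1725×9.4 + 0.4547×180.7 + 0.3728×9.7 = 87.4026 per 1000.
The Western Region: 0.1725×13.8 + 0.4547×216.8 + 0.3728×12.4 = 105.5829 per 1000.
Difference = 87.4026 − 105.5829 = -18.1803.

-18.18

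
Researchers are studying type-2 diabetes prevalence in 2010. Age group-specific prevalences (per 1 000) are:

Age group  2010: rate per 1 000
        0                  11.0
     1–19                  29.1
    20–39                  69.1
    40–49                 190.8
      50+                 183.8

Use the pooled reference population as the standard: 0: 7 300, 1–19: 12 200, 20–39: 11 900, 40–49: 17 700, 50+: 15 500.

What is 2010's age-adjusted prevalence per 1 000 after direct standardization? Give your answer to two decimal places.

115.85

Standard total = 64 600; weights = 0.1130, 0.1889, 0.1842, 0.2740, 0.2399.
Standardized rate: 0.1130×11.0 + 0.1889×29.1 + 0.1842×69.1 + 0.2740×190.8 + 0.2399×183.8 = 115.8463 per 1 000.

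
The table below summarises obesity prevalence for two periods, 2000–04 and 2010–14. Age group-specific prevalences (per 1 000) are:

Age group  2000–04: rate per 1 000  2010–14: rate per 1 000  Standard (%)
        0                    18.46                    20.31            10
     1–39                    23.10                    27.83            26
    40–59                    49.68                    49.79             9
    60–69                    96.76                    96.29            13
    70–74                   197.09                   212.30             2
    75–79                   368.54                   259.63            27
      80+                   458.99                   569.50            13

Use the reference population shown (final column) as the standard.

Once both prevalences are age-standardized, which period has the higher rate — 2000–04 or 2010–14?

2000–04

Standard weights: 0.10, 0.26, 0.09, 0.13, 0.02, 0.27, 0.13.
2000–04: 0.1000×18.46 + 0.2600×23.10 + 0.0900×49.68 + 0.1300×96.76 + 0.0200×197.09 + 0.2700×368.54 + 0.1300×458.99 = 188.0183 per 1 000.
2010–14: 0.1000×20.31 + 0.2600×27.83 + 0.0900×49.79 + 0.1300×96.29 + 0.0200×212.30 + 0.2700×259.63 + 0.1300×569.50 = 174.6467 per 1 000.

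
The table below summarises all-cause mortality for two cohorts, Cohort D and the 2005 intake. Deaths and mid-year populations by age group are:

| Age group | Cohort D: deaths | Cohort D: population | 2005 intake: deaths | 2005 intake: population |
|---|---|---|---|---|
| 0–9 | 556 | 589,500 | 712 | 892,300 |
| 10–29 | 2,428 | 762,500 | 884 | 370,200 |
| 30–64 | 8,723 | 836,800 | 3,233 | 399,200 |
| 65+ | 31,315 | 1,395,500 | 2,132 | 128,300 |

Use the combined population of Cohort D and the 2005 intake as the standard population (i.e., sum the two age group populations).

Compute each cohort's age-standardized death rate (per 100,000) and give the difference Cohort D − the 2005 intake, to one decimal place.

Age-specific rates per 100,000 for Cohort D: 94.32, 318.43, 1042.42, 2244.00.
For the 2005 intake: 79.79, 238.79, 809.87, 1661.73.
Combined standard total = 5,374,300; weights = 0.2757, 0.2108, 0.2300, 0.2835.
Cohort D: 0.2757×94.32 + 0.2108×318.43 + 0.2300×1042.42 + 0.2835×2244.00 = 969.1087 per 100,000.
The 2005 intake: 0.2757×79.79 + 0.2108×238.79 + 0.2300×809.87 + 0.2835×1661.73 = 729.7433 per 100,000.
Difference = 969.1087 − 729.7433 = 239.3655.

239.4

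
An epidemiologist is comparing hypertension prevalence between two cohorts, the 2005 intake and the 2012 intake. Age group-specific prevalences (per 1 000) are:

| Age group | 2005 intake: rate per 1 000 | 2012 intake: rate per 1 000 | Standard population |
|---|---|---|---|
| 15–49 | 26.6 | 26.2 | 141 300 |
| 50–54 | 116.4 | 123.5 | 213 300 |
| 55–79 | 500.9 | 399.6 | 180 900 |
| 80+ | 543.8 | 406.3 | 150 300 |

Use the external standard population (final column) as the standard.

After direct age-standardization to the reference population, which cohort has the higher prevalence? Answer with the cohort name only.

2005 intake

Standard total = 685 800; weights = 0.2060, 0.3110, 0.2638, 0.2192.
The 2005 intake: 0.2060×26.6 + 0.3110×116.4 + 0.2638×500.9 + 0.2192×543.8 = 292.9902 per 1 000.
The 2012 intake: 0.2060×26.2 + 0.3110×123.5 + 0.2638×399.6 + 0.2192×406.3 = 238.2606 per 1 000.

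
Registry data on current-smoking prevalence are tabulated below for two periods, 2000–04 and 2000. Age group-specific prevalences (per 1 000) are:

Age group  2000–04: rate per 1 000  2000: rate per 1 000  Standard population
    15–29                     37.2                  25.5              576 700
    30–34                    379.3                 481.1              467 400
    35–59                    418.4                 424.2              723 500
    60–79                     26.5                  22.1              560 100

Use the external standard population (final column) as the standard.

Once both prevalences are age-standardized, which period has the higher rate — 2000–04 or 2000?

2000

Standard total = 2 327 700; weights = 0.2478, 0.2008, 0.3108, 0.2406.
2000–04: 0.2478×37.2 + 0.2008×379.3 + 0.3108×418.4 + 0.2406×26.5 = 221.8040 per 1 000.
2000: 0.2478×25.5 + 0.2008×481.1 + 0.3108×424.2 + 0.2406×22.1 = 240.0906 per 1 000.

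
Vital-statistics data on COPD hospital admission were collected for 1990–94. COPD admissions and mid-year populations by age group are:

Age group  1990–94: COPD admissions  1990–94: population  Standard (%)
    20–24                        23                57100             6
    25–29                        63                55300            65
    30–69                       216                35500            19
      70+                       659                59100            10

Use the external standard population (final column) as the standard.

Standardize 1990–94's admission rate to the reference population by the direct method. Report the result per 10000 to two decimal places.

30.36

Age-specific rates per 10000 for 1990–94: 4.03, 11.39, 60.85, 111.51.
Standard weights: 0.06, 0.65, 0.19, 0.10.
Standardized rate: 0.0600×4.03 + 0.6500×11.39 + 0.1900×60.85 + 0.1000×111.51 = 30.3579 per 10000.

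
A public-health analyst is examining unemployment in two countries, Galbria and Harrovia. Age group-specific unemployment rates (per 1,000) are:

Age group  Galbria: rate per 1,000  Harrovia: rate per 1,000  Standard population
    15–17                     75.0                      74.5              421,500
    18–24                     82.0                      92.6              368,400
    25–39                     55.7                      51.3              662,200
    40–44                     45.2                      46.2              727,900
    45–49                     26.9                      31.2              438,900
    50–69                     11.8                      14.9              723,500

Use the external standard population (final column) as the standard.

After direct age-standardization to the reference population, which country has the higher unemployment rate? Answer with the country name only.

Standard total = 3,342,400; weights = 0.1261, 0.1102, 0.1981, 0.2178, 0.1313, 0.2165.
Galbria: 0.1261×75.0 + 0.1102×82.0 + 0.1981×55.7 + 0.2178×45.2 + 0.1313×26.9 + 0.2165×11.8 = 45.4615 per 1,000.
Harrovia: 0.1261×74.5 + 0.1102×92.6 + 0.1981×51.3 + 0.2178×46.2 + 0.1313×31.2 + 0.2165×14.9 = 47.1485 per 1,000.

Harrovia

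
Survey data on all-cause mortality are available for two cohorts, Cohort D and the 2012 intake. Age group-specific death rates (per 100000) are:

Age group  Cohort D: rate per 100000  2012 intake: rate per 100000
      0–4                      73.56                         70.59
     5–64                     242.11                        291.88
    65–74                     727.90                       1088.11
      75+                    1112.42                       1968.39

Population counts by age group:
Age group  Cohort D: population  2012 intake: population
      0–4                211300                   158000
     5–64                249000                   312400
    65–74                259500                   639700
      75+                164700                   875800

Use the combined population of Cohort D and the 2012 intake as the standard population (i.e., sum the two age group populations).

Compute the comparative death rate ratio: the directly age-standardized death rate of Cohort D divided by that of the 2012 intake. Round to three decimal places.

Combined standard total = 2870400; weights = 0.1287, 0.1956, 0.3133, 0.3625.
Cohort D: 0.1287×73.56 + 0.1956×242.11 + 0.3133×727.90 + 0.3625×1112.42 = 688.0877 per 100000.
The 2012 intake: 0.1287×70.59 + 0.1956×291.88 + 0.3133×1088.11 + 0.3625×1968.39 = 1120.5646 per 100000.
Ratio = 688.0877 ÷ 1120.5646 = 0.61405.

0.614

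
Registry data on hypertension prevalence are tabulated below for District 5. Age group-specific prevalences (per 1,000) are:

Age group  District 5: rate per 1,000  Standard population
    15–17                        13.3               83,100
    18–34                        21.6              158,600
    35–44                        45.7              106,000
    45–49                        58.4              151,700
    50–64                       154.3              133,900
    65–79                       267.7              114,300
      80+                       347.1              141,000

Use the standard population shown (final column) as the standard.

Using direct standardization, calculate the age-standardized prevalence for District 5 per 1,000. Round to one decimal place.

Standard total = 888,600; weights = 0.0935, 0.1785, 0.1193, 0.1707, 0.1507, 0.1286, 0.1587.
Standardized rate: 0.0935×13.3 + 0.1785×21.6 + 0.1193×45.7 + 0.1707×58.4 + 0.1507×154.3 + 0.1286×267.7 + 0.1587×347.1 = 133.2821 per 1,000.

133.3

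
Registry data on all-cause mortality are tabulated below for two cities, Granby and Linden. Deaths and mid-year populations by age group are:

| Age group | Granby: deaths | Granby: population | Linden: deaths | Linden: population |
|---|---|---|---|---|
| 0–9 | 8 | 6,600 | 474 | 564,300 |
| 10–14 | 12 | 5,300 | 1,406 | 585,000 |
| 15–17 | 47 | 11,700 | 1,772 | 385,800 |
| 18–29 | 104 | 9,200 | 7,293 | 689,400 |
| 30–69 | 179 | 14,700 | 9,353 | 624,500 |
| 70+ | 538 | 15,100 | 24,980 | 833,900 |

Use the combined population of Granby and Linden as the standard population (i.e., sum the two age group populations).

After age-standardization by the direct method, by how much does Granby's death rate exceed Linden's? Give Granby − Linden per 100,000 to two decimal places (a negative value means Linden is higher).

Age-specific rates per 100,000 for Granby: 121.21, 226.42, 401.71, 1130.43, 1217.69, 3562.91.
For Linden: 84.00, 240.34, 459.31, 1057.88, 1497.68, 2995.56.
Combined standard total = 3,745,500; weights = 0.1524, 0.1576, 0.1061, 0.1865, 0.1707, 0.2267.
Granby: 0.1524×121.21 + 0.1576×226.42 + 0.1061×401.71 + 0.1865×1130.43 + 0.1707×1217.69 + 0.2267×3562.91 = 1323.0579 per 100,000.
Linden: 0.1524×84.00 + 0.1576×240.34 + 0.1061×459.31 + 0.1865×1057.88 + 0.1707×1497.68 + 0.2267×2995.56 = 1231.3398 per 100,000.
Difference = 1323.0579 − 1231.3398 = 91.7181.

91.72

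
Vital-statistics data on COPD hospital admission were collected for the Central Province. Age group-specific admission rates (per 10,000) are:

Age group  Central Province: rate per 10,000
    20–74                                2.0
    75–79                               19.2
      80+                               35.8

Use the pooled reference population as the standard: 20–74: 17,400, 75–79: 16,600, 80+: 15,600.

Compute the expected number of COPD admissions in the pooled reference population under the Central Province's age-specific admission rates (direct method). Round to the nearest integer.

91

Expected COPD admissions = Σ (standard pop × age-specific rate ÷ 10,000)
= 17,400×2.0/10,000 + 16,600×19.2/10,000 + 15,600×35.8/10,000
= 3.48 + 31.87 + 55.85 = 91.20.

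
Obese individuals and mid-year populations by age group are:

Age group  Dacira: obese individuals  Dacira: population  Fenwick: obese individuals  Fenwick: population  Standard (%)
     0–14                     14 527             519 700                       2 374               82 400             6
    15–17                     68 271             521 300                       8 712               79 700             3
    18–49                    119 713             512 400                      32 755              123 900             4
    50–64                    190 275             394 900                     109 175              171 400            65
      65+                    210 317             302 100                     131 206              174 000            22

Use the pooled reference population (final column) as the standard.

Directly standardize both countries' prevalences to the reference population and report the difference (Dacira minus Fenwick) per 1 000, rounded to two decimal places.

-114.20

Age-specific rates per 1 000 for Dacira: 27.953, 130.963, 233.632, 481.831, 696.183.
For Fenwick: 28.811, 109.310, 264.366, 636.960, 754.057.
Standard weights: 0.06, 0.03, 0.04, 0.65, 0.22.
Dacira: 0.0600×27.953 + 0.0300×130.963 + 0.0400×233.632 + 0.6500×481.831 + 0.2200×696.183 = 481.3017 per 1 000.
Fenwick: 0.0600×28.811 + 0.0300×109.310 + 0.0400×264.366 + 0.6500×636.960 + 0.2200×754.057 = 595.4995 per 1 000.
Difference = 481.3017 − 595.4995 = -114.1977.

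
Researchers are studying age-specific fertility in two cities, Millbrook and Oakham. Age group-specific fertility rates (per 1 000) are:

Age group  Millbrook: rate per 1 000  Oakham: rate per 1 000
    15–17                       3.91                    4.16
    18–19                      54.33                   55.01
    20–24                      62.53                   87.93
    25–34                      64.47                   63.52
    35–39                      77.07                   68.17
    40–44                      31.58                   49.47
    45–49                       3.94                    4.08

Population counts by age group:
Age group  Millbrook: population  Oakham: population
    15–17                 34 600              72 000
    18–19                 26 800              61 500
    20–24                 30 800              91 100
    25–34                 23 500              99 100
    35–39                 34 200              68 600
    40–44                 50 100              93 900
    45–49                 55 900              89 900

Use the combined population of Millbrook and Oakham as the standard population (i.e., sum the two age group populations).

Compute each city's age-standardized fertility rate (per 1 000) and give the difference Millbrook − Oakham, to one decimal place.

Combined standard total = 832 000; weights = 0.1281, 0.1061, 0.1465, 0.1474, 0.1236, 0.1731, 0.1752.
Millbrook: 0.1281×3.91 + 0.1061×54.33 + 0.1465×62.53 + 0.1474×64.47 + 0.1236×77.07 + 0.1731×31.58 + 0.1752×3.94 = 40.6074 per 1 000.
Oakham: 0.1281×4.16 + 0.1061×55.01 + 0.1465×87.93 + 0.1474×63.52 + 0.1236×68.17 + 0.1731×49.47 + 0.1752×4.08 = 46.3143 per 1 000.
Difference = 40.6074 − 46.3143 = -5.7069.

-5.7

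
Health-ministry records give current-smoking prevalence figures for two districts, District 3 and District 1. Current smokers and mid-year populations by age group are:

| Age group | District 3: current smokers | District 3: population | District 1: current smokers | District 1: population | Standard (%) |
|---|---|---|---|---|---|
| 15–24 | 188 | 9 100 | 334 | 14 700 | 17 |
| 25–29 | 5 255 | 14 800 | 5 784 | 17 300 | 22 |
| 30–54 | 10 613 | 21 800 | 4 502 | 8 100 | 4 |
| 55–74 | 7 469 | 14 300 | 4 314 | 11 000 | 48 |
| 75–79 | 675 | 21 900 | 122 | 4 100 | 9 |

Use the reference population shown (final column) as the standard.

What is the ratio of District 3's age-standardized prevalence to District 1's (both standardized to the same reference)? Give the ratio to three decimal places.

Age-specific rates per 1 000 for District 3: 20.659, 355.068, 486.835, 522.308, 30.822.
For District 1: 22.721, 334.335, 555.802, 392.182, 29.756.
Standard weights: 0.17, 0.22, 0.04, 0.48, 0.09.
District 3: 0.1700×20.659 + 0.2200×355.068 + 0.0400×486.835 + 0.4800×522.308 + 0.0900×30.822 = 354.5820 per 1 000.
District 1: 0.1700×22.721 + 0.2200×334.335 + 0.0400×555.802 + 0.4800×392.182 + 0.0900×29.756 = 290.5738 per 1 000.
Ratio = 354.5820 ÷ 290.5738 = 1.22028.

1.220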